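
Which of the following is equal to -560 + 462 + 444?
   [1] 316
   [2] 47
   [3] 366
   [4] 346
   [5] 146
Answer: 4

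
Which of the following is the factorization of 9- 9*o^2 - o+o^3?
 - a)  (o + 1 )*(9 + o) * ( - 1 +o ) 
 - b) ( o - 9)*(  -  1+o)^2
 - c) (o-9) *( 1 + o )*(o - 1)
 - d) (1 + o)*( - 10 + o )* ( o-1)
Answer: c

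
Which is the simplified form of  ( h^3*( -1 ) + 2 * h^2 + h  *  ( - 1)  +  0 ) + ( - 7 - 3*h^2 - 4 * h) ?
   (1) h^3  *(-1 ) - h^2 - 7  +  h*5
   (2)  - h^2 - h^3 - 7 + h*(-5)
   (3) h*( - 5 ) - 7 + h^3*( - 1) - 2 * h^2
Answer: 2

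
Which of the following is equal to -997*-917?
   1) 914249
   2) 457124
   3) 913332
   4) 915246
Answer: 1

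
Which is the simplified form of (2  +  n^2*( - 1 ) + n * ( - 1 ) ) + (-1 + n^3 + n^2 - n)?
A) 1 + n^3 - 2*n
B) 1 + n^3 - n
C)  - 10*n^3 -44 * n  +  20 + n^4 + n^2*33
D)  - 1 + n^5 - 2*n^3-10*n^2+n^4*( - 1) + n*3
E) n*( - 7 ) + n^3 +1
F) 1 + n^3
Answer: A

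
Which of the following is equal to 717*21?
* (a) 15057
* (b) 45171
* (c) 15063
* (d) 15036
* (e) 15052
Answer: a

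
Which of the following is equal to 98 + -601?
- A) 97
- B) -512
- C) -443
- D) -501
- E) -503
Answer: E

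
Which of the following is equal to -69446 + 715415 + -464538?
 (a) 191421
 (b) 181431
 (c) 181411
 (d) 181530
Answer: b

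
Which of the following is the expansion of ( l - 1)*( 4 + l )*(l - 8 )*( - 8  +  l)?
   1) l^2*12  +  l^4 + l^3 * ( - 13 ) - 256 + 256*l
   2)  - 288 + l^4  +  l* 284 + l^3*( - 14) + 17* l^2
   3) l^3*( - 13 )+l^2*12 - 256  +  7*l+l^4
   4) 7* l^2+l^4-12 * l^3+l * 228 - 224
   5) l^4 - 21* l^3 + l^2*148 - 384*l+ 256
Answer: 1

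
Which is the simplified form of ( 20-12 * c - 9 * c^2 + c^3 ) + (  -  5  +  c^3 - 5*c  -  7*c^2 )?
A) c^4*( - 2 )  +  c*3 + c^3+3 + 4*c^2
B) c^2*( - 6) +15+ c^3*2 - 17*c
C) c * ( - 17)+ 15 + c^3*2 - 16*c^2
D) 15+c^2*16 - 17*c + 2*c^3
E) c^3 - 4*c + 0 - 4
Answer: C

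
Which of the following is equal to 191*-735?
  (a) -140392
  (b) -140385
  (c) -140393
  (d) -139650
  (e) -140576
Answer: b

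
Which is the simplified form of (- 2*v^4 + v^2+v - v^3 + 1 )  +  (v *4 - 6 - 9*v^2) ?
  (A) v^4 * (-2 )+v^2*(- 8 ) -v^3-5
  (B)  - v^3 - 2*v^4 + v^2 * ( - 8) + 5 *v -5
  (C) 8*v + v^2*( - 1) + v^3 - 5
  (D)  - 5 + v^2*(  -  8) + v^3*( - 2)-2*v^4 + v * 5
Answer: B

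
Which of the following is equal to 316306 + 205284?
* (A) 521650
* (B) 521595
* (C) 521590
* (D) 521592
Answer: C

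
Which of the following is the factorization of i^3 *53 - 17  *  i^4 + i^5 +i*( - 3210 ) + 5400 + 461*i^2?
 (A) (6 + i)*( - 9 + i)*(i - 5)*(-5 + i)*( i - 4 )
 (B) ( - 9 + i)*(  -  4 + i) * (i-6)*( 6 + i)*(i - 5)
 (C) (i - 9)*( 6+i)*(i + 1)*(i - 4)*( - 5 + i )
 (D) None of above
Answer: A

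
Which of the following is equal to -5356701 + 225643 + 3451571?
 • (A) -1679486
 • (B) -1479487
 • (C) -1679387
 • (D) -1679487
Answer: D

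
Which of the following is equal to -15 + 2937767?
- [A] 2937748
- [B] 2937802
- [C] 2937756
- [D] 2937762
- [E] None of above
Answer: E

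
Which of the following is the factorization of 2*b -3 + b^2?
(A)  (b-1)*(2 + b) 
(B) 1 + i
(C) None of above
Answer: C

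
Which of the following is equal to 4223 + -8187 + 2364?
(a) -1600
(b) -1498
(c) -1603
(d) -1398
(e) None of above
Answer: a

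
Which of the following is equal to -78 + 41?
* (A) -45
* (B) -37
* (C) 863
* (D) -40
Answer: B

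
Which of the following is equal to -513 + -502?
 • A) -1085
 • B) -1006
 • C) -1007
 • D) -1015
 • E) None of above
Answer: D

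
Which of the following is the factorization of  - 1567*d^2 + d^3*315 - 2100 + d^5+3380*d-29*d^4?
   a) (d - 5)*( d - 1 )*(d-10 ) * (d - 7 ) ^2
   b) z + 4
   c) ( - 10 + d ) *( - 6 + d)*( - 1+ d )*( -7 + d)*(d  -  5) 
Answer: c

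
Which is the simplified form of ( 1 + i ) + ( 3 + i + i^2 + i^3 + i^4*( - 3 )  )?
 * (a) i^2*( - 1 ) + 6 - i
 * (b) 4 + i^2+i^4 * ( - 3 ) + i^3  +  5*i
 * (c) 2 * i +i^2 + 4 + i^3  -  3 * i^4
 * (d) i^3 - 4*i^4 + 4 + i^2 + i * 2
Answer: c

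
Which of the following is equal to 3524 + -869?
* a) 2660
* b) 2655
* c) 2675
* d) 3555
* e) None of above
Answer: b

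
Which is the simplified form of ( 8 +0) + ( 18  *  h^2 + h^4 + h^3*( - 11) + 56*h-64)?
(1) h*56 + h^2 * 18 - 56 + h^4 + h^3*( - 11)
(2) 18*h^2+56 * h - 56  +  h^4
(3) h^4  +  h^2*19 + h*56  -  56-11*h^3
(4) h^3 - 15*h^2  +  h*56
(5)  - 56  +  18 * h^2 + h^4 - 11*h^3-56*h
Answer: 1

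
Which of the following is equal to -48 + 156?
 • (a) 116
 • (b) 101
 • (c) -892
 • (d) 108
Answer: d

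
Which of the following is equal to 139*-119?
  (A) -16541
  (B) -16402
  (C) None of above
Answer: A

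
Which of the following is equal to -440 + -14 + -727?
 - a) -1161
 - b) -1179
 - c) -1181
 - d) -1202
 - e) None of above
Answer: c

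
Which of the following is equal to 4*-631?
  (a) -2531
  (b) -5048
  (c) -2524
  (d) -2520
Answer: c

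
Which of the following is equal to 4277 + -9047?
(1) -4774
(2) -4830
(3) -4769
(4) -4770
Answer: 4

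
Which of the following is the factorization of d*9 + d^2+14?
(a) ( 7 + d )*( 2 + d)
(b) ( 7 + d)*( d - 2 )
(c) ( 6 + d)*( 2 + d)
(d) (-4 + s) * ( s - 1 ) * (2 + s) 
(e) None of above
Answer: a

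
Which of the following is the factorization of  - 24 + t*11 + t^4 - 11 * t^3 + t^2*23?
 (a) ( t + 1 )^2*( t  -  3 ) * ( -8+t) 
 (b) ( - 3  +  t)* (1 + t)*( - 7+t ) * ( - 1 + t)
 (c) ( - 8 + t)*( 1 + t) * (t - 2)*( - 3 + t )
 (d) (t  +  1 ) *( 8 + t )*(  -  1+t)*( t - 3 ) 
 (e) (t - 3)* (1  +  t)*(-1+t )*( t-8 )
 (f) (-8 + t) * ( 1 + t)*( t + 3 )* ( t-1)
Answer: e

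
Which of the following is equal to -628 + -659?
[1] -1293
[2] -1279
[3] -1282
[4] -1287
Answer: 4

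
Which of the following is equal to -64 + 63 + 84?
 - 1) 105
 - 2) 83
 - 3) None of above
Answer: 2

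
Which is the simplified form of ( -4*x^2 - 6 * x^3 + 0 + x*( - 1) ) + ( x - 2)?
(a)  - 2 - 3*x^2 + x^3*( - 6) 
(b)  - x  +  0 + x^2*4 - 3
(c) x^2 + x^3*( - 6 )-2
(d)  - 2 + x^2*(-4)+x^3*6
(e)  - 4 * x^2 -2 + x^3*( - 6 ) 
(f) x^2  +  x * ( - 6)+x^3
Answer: e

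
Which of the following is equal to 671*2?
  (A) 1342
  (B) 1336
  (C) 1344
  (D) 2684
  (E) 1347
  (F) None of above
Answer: A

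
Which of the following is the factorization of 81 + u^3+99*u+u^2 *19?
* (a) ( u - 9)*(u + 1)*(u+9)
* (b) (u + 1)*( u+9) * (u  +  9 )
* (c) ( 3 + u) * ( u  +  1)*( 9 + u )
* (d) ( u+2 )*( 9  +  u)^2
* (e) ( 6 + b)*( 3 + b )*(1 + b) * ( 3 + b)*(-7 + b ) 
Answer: b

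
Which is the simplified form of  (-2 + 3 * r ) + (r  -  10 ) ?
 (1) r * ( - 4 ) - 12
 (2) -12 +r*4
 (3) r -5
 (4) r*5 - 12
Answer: 2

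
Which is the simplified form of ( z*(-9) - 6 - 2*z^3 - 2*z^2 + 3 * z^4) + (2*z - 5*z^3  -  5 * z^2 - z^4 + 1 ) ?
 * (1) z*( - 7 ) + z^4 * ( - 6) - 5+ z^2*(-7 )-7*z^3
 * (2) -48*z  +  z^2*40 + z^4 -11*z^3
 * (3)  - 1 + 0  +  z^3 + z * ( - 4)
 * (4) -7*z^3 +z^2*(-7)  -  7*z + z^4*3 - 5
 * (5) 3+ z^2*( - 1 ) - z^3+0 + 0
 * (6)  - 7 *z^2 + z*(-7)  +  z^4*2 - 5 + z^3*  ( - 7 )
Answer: 6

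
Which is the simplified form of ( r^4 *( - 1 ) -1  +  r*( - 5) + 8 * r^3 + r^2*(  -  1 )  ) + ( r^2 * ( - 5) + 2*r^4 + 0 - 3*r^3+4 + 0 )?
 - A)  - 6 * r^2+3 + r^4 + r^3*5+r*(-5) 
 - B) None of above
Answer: A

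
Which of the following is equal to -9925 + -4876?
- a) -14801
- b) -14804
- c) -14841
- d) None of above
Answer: a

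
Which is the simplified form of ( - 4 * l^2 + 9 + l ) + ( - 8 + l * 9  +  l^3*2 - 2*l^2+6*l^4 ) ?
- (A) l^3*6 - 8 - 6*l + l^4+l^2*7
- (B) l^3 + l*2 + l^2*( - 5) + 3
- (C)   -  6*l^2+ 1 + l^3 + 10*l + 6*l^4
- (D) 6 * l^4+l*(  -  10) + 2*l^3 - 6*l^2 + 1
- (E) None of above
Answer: E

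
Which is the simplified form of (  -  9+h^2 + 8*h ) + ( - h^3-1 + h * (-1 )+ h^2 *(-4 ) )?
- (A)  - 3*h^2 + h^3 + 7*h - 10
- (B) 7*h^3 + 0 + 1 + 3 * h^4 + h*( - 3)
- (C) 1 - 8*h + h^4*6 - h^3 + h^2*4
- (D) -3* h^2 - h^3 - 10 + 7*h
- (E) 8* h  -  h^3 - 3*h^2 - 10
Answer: D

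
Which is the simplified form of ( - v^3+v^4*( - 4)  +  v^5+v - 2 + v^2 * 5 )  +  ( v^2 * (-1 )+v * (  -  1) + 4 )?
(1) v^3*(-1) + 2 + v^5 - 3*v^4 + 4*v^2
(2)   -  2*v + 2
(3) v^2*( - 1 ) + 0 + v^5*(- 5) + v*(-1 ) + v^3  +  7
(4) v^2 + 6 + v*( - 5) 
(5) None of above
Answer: 5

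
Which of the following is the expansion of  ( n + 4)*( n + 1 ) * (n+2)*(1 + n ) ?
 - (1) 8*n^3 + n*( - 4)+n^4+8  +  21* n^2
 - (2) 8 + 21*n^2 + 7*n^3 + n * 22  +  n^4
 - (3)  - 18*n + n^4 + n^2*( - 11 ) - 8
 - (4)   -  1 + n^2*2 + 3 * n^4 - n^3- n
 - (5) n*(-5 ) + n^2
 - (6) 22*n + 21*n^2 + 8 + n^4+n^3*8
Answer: 6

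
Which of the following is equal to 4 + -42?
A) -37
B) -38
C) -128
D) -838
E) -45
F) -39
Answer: B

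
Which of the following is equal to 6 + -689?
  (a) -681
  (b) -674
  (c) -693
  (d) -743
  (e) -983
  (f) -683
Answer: f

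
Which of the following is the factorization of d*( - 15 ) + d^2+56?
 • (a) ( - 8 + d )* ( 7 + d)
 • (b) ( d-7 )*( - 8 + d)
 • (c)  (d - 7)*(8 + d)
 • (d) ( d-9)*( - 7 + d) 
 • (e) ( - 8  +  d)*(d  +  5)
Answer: b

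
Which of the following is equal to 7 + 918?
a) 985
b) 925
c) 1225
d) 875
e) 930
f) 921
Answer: b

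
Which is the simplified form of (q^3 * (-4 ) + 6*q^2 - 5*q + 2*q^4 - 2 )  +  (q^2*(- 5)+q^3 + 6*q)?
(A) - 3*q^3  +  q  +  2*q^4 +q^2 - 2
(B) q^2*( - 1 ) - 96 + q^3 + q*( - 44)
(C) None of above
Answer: A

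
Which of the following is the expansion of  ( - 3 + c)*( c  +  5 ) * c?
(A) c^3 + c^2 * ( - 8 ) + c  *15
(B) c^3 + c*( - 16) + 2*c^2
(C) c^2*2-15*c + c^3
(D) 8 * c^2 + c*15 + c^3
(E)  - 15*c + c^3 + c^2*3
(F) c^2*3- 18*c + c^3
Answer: C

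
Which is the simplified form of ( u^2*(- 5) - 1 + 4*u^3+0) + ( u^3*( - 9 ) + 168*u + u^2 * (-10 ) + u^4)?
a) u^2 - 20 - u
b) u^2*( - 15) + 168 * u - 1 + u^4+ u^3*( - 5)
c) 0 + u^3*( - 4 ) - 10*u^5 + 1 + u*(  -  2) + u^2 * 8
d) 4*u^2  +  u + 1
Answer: b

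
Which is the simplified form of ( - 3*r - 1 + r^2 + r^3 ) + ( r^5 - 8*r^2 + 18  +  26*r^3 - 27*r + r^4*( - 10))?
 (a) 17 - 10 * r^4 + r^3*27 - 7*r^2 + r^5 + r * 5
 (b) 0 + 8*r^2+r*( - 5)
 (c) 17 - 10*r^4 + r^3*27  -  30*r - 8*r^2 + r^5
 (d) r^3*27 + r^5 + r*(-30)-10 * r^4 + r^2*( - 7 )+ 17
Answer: d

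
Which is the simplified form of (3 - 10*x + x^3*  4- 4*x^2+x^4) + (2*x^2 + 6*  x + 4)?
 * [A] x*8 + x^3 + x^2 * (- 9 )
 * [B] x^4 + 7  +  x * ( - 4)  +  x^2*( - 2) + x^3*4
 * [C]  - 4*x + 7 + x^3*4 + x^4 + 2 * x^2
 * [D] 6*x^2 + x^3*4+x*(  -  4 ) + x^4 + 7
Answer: B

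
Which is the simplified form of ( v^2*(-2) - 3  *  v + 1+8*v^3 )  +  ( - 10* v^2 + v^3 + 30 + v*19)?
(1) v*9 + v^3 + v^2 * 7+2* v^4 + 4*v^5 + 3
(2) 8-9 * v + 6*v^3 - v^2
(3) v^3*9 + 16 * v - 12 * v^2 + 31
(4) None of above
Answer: 3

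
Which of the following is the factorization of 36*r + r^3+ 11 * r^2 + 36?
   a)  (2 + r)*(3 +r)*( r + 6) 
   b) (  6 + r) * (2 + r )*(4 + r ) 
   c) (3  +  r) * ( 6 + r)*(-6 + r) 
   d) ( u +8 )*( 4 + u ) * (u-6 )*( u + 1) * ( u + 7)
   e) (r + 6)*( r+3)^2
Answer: a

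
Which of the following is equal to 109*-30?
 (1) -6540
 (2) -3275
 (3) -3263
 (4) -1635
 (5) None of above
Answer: 5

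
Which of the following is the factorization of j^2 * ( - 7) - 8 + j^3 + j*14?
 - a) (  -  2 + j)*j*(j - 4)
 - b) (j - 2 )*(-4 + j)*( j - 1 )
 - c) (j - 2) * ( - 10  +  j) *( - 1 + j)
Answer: b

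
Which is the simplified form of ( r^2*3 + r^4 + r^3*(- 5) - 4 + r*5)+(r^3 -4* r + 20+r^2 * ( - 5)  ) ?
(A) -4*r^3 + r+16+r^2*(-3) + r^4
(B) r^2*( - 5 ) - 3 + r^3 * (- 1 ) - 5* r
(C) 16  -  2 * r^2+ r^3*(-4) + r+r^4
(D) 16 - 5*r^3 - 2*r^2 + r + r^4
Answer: C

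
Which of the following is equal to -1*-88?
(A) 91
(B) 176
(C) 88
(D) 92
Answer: C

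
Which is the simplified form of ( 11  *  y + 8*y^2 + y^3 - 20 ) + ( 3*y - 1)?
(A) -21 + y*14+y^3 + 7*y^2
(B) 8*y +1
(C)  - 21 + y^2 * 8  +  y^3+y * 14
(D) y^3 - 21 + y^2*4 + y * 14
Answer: C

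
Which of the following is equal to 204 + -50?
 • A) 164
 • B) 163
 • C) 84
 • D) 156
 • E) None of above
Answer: E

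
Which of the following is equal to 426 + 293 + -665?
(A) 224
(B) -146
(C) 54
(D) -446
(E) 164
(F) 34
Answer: C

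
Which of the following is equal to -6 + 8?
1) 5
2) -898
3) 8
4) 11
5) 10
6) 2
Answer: 6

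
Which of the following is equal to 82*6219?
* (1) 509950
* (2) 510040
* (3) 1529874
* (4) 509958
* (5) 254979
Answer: 4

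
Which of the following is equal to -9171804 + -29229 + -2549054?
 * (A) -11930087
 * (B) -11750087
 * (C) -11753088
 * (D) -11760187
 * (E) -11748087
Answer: B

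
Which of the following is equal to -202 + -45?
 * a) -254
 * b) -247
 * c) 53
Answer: b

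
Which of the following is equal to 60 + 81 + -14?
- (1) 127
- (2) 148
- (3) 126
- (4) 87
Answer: 1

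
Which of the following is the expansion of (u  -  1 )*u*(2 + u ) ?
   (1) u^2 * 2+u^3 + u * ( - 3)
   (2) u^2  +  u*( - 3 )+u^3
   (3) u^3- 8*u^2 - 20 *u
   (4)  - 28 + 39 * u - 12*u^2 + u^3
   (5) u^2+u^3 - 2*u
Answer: 5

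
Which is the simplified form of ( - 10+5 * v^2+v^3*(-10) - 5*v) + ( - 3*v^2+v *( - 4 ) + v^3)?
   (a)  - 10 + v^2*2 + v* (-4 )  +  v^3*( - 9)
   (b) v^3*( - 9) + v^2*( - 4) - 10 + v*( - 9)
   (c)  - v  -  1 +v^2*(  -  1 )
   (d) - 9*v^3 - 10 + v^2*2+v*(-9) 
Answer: d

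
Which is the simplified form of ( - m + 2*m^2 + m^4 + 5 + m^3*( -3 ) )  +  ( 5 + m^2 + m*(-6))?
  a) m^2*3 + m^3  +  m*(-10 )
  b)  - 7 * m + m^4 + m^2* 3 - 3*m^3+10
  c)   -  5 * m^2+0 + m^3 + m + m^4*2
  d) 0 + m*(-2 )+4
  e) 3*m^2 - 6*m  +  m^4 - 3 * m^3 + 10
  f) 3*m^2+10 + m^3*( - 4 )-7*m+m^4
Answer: b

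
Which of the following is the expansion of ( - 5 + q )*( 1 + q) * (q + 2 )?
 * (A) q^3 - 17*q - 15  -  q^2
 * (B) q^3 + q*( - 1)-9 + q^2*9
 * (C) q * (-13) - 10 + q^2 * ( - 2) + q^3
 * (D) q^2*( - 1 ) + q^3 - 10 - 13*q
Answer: C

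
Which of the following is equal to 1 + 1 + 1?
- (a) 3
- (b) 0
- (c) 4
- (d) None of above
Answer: a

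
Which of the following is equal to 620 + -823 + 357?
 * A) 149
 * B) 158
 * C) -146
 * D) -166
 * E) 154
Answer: E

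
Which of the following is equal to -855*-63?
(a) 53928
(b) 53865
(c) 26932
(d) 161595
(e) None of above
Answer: b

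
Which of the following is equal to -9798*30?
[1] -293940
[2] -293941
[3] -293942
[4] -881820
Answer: 1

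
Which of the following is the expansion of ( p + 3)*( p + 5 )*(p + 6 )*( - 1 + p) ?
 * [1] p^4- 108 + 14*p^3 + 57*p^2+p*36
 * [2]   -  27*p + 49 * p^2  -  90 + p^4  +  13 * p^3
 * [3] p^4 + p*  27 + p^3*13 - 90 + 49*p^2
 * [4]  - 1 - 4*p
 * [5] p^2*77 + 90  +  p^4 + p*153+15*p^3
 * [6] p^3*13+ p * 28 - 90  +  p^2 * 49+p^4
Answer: 3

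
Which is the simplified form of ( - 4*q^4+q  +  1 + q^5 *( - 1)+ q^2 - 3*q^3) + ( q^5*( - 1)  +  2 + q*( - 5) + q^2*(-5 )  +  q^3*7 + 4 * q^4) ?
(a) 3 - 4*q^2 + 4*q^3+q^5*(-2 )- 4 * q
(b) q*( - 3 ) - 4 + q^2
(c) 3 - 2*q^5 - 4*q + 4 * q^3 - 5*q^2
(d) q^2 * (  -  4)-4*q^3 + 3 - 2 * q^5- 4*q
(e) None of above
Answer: a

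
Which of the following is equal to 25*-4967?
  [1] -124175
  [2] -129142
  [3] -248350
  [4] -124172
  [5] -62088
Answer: 1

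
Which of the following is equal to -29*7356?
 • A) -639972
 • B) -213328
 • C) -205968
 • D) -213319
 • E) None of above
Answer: E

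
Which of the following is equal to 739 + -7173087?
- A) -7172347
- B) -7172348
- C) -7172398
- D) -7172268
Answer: B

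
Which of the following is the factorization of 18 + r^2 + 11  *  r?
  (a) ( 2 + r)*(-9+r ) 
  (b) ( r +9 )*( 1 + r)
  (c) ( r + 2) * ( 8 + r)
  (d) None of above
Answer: d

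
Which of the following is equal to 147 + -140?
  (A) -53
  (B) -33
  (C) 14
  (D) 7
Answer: D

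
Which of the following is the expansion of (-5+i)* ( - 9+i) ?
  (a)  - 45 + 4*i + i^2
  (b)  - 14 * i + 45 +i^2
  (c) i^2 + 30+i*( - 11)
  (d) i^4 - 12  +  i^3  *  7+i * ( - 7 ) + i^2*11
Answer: b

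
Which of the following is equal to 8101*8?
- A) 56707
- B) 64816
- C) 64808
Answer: C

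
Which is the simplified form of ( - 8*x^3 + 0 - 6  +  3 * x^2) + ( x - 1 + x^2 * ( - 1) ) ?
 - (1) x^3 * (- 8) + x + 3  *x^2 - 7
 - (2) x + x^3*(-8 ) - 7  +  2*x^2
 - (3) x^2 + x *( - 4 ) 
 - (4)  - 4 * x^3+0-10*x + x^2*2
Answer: 2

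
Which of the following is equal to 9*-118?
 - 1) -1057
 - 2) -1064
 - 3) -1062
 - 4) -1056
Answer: 3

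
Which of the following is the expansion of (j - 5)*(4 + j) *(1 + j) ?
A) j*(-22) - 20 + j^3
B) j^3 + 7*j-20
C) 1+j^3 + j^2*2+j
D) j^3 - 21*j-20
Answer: D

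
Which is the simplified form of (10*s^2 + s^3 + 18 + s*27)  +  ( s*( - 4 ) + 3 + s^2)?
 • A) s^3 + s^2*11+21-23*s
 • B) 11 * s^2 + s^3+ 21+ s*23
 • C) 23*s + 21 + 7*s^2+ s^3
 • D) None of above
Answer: B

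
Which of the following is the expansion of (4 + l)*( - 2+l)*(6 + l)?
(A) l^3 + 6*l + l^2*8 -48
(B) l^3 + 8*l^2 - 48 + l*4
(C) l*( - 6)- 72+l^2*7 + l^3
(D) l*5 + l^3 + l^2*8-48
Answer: B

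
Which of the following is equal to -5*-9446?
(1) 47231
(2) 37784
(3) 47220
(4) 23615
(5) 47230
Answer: 5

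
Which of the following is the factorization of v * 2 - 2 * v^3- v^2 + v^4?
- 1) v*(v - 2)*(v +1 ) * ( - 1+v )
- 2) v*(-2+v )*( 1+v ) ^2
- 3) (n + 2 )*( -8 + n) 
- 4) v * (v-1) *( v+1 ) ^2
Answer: 1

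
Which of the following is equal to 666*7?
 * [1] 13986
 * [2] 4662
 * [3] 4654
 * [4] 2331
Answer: 2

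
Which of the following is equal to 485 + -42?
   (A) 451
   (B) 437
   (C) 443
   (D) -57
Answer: C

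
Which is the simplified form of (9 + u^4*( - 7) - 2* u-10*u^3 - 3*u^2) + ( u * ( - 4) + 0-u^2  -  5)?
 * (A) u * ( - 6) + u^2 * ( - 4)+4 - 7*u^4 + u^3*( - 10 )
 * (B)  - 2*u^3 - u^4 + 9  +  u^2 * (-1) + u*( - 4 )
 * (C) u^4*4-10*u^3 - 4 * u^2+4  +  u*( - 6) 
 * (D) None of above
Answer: A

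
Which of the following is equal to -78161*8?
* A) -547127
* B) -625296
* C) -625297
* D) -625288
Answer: D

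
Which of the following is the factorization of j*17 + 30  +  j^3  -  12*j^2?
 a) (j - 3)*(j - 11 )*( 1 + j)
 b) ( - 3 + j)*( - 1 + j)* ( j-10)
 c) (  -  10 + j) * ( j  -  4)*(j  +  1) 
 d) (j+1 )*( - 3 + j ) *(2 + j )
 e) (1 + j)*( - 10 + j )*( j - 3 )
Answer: e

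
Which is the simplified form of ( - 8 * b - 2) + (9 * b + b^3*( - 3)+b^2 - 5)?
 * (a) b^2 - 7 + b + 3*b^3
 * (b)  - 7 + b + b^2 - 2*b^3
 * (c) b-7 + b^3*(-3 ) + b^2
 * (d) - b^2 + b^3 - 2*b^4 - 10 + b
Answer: c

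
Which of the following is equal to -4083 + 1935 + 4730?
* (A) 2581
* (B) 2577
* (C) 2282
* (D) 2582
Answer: D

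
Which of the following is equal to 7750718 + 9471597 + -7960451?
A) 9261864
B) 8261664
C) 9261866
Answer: A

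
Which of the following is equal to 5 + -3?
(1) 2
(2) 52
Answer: 1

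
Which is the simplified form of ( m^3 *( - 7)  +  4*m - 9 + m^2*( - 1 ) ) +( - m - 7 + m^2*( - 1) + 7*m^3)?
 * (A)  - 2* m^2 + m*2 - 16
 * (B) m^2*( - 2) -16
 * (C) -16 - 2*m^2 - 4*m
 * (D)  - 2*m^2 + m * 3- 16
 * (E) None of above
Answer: D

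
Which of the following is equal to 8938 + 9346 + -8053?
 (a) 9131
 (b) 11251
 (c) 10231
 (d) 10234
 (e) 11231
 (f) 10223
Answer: c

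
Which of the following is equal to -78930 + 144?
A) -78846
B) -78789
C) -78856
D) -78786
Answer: D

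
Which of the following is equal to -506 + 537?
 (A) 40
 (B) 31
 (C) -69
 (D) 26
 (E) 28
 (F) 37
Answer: B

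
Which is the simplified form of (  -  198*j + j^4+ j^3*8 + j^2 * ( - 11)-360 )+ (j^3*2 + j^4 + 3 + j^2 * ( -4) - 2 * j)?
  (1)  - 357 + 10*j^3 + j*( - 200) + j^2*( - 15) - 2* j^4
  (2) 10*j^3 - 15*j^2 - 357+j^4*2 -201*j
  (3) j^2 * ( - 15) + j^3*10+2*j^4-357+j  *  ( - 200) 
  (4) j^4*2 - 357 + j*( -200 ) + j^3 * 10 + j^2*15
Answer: 3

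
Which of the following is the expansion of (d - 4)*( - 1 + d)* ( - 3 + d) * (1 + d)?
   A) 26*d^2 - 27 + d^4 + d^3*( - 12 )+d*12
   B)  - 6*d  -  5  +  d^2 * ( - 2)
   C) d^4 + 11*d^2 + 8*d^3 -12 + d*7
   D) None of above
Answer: D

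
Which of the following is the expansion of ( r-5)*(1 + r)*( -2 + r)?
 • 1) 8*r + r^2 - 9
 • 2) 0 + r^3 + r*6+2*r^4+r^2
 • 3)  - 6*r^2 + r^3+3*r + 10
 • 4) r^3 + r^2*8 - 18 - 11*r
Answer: 3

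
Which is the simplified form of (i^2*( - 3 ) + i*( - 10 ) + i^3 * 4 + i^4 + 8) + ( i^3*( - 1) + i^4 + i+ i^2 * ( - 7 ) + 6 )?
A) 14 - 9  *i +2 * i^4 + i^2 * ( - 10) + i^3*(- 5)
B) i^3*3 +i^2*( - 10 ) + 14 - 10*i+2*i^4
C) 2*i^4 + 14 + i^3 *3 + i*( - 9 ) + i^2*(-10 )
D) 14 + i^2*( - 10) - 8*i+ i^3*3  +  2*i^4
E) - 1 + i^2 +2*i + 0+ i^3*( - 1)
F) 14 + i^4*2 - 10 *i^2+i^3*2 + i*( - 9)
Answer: C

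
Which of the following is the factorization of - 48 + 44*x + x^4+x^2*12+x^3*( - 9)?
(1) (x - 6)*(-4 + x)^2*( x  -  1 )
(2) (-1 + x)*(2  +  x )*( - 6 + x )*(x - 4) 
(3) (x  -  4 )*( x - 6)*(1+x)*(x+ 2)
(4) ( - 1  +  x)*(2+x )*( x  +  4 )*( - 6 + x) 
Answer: 2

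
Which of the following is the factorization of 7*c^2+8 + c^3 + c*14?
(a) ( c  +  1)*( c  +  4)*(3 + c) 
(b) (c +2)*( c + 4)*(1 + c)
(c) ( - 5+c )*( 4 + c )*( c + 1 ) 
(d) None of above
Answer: b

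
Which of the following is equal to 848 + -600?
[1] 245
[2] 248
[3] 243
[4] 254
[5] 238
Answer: 2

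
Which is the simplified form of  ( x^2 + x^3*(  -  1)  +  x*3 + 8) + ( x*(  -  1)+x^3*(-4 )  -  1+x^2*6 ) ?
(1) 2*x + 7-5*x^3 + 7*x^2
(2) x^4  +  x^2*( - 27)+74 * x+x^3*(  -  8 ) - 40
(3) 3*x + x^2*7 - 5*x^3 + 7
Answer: 1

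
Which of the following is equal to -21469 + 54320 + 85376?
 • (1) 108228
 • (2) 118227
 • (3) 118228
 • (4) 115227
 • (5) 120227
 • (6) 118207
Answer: 2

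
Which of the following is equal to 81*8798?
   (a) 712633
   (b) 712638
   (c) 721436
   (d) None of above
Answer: b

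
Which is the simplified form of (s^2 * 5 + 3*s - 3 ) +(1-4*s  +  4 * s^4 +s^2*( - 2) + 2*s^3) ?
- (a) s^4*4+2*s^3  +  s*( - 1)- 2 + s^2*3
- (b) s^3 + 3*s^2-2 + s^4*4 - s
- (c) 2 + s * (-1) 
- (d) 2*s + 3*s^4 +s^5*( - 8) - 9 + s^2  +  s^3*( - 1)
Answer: a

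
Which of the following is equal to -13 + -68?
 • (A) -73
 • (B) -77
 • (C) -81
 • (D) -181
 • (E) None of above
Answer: C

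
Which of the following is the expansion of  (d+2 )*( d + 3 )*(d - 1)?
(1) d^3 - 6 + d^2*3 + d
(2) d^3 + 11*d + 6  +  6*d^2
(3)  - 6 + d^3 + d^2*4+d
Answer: 3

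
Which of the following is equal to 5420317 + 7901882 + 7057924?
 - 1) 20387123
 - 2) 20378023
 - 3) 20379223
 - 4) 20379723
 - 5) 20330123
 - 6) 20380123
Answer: 6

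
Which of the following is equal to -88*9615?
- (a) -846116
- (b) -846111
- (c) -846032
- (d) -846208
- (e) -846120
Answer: e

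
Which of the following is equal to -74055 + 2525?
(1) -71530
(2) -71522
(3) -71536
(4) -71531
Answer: 1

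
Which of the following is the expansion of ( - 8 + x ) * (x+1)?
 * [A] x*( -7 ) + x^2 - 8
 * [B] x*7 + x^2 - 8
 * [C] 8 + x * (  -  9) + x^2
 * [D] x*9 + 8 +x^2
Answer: A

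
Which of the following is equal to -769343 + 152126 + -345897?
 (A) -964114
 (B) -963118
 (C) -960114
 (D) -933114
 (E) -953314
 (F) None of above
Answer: F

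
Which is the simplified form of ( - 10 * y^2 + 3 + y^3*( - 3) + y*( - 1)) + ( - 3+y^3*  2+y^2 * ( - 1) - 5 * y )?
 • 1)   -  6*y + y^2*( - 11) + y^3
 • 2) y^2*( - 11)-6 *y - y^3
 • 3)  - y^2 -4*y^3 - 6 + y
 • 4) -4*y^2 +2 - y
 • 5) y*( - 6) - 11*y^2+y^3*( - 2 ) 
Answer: 2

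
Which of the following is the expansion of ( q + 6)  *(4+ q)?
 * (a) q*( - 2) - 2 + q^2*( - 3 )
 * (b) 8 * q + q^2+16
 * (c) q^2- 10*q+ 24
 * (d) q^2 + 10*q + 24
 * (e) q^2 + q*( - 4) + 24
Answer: d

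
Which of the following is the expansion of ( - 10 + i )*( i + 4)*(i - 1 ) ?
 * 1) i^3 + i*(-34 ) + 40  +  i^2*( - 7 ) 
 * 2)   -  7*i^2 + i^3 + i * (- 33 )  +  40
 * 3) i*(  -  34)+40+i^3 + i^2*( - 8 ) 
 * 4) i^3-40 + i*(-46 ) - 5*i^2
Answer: 1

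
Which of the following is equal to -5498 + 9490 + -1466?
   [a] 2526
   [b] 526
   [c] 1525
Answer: a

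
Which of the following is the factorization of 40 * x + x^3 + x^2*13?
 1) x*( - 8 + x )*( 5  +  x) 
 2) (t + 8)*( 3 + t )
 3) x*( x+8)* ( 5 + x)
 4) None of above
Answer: 3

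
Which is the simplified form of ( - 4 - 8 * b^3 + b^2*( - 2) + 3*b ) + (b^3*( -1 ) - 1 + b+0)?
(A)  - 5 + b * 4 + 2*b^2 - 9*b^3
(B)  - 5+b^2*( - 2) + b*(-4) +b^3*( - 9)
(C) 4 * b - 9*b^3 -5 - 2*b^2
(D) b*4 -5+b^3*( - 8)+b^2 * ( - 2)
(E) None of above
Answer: C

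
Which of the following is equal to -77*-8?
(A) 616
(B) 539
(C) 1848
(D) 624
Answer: A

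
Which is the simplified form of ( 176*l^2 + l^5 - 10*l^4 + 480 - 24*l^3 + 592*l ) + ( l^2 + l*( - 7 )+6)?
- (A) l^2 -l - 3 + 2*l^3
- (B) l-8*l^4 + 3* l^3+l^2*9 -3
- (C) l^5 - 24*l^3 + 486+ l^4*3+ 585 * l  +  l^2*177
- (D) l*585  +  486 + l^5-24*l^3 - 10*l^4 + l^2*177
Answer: D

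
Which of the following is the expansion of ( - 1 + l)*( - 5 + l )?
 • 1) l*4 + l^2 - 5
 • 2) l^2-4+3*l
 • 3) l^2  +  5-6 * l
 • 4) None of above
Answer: 3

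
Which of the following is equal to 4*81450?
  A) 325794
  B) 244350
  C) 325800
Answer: C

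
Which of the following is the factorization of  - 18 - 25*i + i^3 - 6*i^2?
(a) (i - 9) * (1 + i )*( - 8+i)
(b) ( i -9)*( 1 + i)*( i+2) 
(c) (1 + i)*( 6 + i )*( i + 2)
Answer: b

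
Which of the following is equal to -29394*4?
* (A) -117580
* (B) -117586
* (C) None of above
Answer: C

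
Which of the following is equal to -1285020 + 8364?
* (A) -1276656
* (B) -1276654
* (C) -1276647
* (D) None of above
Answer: A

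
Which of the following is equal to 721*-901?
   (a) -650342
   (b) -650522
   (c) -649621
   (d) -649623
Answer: c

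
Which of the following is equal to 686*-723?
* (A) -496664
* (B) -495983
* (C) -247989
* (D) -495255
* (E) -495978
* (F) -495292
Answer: E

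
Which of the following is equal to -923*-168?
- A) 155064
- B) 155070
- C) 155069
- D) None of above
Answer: A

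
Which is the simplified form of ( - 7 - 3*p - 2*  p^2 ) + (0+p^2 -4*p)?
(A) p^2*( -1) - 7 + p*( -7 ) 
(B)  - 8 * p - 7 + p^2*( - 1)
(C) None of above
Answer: A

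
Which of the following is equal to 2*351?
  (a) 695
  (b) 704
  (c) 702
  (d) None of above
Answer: c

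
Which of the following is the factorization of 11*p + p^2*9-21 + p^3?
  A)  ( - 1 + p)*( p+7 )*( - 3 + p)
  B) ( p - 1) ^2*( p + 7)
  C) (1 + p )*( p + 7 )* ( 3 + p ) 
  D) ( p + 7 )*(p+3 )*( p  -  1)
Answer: D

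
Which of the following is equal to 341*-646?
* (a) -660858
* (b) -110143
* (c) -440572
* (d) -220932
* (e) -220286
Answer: e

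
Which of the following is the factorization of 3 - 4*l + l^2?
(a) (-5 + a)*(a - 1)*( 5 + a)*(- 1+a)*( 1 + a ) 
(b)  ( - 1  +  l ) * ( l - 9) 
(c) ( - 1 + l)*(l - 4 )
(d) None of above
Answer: d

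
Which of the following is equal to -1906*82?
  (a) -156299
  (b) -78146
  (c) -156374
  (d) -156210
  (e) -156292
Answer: e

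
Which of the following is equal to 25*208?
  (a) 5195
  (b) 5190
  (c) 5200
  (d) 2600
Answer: c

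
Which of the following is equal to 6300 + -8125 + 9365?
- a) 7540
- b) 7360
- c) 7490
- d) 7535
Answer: a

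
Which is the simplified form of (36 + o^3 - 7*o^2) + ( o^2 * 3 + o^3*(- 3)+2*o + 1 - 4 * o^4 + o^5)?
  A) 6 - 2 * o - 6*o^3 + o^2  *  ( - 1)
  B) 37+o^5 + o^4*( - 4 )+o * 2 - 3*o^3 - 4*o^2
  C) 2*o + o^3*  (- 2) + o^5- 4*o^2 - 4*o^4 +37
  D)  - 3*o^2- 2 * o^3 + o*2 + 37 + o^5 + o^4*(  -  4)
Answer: C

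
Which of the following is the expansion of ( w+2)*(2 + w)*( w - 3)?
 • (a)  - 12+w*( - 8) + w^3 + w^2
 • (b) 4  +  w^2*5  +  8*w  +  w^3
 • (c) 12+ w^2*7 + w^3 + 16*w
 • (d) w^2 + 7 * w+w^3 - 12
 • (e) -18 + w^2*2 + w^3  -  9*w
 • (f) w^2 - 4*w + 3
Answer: a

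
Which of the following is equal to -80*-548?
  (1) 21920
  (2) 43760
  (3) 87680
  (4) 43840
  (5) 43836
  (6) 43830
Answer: 4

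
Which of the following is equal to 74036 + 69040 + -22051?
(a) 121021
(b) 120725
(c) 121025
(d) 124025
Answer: c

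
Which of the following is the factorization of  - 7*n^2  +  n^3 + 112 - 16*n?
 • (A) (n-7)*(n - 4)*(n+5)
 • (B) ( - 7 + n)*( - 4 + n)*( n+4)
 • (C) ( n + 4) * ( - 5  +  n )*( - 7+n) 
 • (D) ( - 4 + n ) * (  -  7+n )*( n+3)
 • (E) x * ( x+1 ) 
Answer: B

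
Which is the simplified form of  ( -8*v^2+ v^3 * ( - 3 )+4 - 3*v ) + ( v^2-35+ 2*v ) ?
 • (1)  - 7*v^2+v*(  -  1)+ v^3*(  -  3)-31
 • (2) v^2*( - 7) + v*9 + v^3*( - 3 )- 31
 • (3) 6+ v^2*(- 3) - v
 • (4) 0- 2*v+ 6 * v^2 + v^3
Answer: 1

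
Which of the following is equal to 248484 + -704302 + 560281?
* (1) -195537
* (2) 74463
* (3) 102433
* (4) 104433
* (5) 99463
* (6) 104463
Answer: 6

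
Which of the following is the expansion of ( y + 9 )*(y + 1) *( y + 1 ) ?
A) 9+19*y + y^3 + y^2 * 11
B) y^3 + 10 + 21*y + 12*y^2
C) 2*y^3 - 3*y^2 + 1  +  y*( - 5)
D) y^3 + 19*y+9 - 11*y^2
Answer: A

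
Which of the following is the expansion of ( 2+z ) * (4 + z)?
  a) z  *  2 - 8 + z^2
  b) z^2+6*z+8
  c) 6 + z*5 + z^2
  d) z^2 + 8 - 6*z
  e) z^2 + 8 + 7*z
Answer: b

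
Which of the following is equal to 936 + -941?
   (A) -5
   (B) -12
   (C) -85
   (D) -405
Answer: A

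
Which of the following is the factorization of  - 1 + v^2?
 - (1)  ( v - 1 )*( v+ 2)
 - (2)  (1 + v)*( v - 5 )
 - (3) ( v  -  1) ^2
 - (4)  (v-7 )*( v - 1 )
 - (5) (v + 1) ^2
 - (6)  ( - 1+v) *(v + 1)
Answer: 6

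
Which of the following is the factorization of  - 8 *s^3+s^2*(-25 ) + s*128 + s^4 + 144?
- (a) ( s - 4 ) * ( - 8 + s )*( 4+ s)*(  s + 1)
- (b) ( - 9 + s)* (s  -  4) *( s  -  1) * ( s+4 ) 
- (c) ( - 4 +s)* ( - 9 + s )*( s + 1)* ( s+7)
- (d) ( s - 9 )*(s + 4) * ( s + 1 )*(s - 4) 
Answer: d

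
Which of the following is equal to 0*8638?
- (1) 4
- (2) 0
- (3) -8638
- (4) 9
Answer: 2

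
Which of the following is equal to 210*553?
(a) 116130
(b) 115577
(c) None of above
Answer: a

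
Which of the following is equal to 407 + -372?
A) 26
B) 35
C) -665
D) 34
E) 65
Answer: B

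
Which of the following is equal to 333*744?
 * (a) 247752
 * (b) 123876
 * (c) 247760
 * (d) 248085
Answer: a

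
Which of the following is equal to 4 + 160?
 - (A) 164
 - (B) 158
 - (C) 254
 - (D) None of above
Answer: A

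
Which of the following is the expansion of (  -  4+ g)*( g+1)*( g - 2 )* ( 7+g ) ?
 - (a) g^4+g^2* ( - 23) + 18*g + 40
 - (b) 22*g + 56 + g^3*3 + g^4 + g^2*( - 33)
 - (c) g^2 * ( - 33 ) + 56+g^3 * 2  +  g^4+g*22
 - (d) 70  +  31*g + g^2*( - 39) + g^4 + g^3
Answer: c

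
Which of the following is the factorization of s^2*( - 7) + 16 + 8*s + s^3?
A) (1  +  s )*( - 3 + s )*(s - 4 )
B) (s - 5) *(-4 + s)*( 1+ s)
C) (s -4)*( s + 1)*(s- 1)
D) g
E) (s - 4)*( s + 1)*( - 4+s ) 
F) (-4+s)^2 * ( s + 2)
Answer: E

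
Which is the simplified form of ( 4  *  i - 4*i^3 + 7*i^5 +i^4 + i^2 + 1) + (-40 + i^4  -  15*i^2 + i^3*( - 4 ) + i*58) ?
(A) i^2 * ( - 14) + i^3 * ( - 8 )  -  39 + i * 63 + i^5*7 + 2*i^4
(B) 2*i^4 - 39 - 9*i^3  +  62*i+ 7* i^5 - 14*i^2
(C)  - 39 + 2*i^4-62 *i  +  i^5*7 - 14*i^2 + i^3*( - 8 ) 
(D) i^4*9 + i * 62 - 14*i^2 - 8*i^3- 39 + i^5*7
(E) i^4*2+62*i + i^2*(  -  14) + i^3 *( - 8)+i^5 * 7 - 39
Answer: E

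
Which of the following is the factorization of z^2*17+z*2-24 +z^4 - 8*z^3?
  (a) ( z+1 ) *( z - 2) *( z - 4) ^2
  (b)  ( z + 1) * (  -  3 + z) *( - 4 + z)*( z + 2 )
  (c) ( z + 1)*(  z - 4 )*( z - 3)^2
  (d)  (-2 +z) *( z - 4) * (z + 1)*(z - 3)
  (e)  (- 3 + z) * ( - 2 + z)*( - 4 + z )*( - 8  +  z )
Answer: d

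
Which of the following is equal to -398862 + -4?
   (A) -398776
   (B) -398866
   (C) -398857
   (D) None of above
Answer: B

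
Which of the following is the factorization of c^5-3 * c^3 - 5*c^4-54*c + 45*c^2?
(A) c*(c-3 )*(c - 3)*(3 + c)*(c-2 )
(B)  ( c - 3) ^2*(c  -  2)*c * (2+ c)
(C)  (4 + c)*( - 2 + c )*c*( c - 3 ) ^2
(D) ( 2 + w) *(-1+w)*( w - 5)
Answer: A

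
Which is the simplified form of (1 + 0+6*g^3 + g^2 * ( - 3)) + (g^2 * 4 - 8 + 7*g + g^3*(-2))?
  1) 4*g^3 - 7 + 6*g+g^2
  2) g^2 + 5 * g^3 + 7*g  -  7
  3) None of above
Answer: 3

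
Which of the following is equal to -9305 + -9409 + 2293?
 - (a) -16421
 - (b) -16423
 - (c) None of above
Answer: a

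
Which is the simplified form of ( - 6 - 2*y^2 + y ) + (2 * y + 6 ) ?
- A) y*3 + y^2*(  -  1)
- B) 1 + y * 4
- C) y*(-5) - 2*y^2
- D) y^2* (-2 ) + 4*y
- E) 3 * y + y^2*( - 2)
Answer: E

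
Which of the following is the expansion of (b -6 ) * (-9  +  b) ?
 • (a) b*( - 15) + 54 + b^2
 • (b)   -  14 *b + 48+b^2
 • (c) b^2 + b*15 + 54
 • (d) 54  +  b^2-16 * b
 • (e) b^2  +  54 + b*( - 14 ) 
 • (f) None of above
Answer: a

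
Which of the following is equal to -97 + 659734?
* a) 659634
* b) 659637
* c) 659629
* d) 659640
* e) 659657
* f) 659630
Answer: b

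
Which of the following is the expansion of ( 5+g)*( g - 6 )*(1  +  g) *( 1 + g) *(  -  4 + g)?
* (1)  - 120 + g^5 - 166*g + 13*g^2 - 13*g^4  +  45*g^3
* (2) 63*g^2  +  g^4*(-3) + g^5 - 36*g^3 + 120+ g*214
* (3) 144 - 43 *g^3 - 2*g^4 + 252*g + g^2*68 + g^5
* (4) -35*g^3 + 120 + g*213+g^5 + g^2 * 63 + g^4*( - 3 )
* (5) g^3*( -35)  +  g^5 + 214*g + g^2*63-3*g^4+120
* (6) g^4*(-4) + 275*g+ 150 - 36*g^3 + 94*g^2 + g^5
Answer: 5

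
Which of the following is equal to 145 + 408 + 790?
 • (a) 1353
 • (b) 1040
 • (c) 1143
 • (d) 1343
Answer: d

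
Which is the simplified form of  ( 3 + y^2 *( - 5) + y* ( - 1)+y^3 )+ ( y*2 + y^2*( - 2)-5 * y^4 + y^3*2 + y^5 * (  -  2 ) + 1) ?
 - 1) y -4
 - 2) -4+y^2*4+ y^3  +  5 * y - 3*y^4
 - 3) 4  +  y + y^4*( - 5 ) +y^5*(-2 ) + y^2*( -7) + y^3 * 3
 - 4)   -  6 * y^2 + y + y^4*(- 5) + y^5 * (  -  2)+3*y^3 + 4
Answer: 3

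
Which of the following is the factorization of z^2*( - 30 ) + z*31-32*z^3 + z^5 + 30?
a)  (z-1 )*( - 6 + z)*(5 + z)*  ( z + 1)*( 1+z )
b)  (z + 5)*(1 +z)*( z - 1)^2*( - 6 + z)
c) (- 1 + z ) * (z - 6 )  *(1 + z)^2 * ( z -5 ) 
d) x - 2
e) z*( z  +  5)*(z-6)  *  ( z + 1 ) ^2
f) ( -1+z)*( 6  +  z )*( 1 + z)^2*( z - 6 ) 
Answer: a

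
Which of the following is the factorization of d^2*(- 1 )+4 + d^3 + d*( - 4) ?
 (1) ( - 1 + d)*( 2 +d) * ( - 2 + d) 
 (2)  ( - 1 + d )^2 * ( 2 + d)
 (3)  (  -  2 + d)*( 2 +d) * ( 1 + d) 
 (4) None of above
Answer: 1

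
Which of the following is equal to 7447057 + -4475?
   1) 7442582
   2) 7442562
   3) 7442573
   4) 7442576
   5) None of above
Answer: 1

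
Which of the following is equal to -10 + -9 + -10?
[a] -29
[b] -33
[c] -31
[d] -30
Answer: a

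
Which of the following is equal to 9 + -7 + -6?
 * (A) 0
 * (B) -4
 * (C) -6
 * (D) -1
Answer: B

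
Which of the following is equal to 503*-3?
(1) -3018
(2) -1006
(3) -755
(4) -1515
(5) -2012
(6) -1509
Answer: 6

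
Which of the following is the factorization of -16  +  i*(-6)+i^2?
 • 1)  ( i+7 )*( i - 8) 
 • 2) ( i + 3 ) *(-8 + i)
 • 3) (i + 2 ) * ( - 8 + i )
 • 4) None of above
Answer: 3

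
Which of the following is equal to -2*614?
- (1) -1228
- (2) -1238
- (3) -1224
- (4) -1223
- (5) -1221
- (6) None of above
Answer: 1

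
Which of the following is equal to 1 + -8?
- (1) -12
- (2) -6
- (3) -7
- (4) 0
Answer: 3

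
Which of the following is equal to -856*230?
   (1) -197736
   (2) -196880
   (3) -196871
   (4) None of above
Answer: 2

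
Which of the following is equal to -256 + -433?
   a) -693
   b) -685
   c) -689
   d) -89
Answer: c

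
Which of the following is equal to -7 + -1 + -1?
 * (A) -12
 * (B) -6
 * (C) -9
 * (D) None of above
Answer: C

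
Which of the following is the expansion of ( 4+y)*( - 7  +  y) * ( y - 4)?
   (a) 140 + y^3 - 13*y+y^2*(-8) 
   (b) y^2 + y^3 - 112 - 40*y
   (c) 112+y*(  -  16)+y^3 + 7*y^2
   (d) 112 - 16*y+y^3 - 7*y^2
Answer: d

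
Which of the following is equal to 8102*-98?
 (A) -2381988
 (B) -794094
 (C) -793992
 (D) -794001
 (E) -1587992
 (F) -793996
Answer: F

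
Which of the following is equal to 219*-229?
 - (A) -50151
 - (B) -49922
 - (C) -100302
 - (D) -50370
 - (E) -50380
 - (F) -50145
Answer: A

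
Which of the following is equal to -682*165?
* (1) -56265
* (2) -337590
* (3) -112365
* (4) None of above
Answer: 4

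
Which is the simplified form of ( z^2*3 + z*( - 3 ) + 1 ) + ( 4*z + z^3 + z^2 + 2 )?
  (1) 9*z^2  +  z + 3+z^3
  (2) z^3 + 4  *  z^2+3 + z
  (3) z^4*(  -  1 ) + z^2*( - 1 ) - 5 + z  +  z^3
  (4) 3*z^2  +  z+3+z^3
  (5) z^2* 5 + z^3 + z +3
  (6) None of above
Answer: 2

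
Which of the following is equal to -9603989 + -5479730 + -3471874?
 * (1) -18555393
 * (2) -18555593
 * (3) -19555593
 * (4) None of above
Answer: 2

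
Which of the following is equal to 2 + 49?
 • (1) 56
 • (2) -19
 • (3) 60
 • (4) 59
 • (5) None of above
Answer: 5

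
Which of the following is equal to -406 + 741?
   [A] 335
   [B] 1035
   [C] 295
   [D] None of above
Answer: A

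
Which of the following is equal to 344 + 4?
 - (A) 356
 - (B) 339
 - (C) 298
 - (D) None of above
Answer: D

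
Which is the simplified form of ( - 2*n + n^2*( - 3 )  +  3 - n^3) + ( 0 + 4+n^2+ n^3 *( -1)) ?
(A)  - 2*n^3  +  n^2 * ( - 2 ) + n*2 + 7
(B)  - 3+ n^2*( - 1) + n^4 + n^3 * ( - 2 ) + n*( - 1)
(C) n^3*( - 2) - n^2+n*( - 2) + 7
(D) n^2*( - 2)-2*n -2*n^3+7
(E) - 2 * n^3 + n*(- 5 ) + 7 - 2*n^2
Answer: D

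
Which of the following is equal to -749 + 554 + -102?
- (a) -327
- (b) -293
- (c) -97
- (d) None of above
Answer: d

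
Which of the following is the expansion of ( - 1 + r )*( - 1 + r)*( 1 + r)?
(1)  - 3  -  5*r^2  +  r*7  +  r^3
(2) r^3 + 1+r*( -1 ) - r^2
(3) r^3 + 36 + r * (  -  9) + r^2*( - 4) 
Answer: 2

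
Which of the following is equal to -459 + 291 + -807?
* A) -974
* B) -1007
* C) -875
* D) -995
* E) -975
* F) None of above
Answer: E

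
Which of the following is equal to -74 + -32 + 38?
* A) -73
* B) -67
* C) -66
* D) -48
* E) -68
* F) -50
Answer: E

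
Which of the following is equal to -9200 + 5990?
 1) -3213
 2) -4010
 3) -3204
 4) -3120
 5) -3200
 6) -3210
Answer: 6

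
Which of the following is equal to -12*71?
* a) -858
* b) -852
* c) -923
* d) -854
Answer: b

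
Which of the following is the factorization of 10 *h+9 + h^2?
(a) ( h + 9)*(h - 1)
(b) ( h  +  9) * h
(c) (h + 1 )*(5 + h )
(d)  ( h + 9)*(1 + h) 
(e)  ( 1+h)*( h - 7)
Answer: d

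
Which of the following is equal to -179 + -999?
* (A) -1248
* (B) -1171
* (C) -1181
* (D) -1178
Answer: D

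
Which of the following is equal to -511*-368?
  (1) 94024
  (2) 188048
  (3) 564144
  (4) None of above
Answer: 2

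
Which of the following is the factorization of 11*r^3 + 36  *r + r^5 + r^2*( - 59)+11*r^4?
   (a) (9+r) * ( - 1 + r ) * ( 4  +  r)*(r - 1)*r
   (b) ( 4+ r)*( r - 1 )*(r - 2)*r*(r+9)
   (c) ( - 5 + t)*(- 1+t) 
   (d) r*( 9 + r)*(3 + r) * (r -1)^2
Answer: a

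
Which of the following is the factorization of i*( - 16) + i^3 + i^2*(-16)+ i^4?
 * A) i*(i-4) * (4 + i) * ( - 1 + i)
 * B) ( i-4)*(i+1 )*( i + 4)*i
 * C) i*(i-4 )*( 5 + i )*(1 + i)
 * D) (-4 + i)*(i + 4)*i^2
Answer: B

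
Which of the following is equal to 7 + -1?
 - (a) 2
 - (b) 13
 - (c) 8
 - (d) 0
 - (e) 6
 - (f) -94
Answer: e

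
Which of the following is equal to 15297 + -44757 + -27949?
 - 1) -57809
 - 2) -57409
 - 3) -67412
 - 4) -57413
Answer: 2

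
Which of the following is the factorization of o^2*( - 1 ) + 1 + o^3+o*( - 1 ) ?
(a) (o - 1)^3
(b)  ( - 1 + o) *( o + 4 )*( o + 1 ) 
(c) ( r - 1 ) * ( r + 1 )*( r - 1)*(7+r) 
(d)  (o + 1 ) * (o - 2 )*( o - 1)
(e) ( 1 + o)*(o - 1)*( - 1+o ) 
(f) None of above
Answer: e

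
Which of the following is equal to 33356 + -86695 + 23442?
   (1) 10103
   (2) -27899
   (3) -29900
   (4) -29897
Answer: 4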